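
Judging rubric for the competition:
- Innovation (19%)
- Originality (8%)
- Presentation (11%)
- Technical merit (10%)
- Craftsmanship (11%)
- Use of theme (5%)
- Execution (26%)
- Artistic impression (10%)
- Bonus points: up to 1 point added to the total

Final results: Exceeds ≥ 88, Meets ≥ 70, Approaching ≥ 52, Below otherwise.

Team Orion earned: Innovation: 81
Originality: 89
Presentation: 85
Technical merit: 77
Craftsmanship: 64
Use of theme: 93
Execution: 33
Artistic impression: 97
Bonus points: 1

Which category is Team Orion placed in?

Meets

Weighted total:
  Innovation 81 × 0.19 = 15.39
  Originality 89 × 0.08 = 7.12
  Presentation 85 × 0.11 = 9.35
  Technical merit 77 × 0.1 = 7.7
  Craftsmanship 64 × 0.11 = 7.04
  Use of theme 93 × 0.05 = 4.65
  Execution 33 × 0.26 = 8.58
  Artistic impression 97 × 0.1 = 9.7
Sum = 69.53
Bonus points: 69.53 + 1 = 70.53
70.53 is ≥ 70 and < 88 → Meets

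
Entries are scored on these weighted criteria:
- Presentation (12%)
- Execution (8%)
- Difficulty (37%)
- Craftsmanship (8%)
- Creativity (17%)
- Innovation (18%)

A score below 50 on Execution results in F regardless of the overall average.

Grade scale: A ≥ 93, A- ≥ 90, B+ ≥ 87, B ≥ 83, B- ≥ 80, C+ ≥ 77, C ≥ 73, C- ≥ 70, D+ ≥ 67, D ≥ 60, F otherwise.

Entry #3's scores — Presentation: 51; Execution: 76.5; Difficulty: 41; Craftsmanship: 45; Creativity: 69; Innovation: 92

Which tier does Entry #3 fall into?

Execution score 76.5 ≥ 50: minimum met.
Weighted total:
  Presentation 51 × 0.12 = 6.12
  Execution 76.5 × 0.08 = 6.12
  Difficulty 41 × 0.37 = 15.17
  Craftsmanship 45 × 0.08 = 3.6
  Creativity 69 × 0.17 = 11.73
  Innovation 92 × 0.18 = 16.56
Sum = 59.3
59.3 < 60 → F

F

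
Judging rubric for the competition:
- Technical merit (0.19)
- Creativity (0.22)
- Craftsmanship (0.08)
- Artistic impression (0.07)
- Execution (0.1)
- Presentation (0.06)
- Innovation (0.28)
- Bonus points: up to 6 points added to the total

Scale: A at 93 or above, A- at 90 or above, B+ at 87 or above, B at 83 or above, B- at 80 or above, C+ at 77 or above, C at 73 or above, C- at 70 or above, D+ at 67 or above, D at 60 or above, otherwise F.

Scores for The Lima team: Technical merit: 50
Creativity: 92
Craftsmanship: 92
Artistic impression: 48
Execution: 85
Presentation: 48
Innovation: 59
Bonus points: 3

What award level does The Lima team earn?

C-

Weighted total:
  Technical merit 50 × 0.19 = 9.5
  Creativity 92 × 0.22 = 20.24
  Craftsmanship 92 × 0.08 = 7.36
  Artistic impression 48 × 0.07 = 3.36
  Execution 85 × 0.1 = 8.5
  Presentation 48 × 0.06 = 2.88
  Innovation 59 × 0.28 = 16.52
Sum = 68.36
Bonus points: 68.36 + 3 = 71.36
71.36 is ≥ 70 and < 73 → C-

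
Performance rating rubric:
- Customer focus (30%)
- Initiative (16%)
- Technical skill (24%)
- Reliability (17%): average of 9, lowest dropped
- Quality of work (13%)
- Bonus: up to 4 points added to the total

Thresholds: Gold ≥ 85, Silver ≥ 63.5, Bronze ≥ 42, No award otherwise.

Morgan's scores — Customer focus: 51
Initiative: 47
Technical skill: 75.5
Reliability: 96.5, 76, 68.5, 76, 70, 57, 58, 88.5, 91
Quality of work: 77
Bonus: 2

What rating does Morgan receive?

Silver

Reliability: drop 57 → average of remaining 8 = 624.5/8 = 78.0625
Weighted total:
  Customer focus 51 × 0.3 = 15.3
  Initiative 47 × 0.16 = 7.52
  Technical skill 75.5 × 0.24 = 18.12
  Reliability 78.0625 × 0.17 = 13.270625
  Quality of work 77 × 0.13 = 10.01
Sum = 64.220625
Bonus: 64.220625 + 2 = 66.220625
66.220625 is ≥ 63.5 and < 85 → Silver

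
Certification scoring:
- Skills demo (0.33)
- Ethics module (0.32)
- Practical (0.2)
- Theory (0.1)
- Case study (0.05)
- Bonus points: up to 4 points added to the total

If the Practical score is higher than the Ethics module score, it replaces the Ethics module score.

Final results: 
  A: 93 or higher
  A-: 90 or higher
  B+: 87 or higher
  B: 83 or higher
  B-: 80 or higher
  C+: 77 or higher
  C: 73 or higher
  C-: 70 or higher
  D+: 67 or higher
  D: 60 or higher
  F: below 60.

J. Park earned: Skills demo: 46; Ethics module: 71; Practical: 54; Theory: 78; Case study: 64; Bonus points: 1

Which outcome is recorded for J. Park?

D

Practical (54) ≤ Ethics module (71), so Ethics module stays at 71.
Weighted total:
  Skills demo 46 × 0.33 = 15.18
  Ethics module 71 × 0.32 = 22.72
  Practical 54 × 0.2 = 10.8
  Theory 78 × 0.1 = 7.8
  Case study 64 × 0.05 = 3.2
Sum = 59.7
Bonus points: 59.7 + 1 = 60.7
60.7 is ≥ 60 and < 67 → D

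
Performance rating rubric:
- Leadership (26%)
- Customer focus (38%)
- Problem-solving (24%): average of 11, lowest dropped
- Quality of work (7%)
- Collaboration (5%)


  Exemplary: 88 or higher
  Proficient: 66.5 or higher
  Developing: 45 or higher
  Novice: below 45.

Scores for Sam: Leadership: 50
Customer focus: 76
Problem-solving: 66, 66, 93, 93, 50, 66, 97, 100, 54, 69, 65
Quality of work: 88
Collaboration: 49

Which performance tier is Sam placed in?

Problem-solving: drop 50 → average of remaining 10 = 769/10 = 76.9
Weighted total:
  Leadership 50 × 0.26 = 13
  Customer focus 76 × 0.38 = 28.88
  Problem-solving 76.9 × 0.24 = 18.456
  Quality of work 88 × 0.07 = 6.16
  Collaboration 49 × 0.05 = 2.45
Sum = 68.946
68.946 is ≥ 66.5 and < 88 → Proficient

Proficient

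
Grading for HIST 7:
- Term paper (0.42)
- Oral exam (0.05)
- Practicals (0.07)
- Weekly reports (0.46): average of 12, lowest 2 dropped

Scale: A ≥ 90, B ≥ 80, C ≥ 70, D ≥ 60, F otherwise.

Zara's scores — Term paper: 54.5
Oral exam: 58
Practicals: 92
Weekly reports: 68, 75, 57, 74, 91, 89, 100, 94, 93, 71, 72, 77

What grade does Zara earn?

C

Weekly reports: drop 57, 68 → average of remaining 10 = 836/10 = 83.6
Weighted total:
  Term paper 54.5 × 0.42 = 22.89
  Oral exam 58 × 0.05 = 2.9
  Practicals 92 × 0.07 = 6.44
  Weekly reports 83.6 × 0.46 = 38.456
Sum = 70.686
70.686 is ≥ 70 and < 80 → C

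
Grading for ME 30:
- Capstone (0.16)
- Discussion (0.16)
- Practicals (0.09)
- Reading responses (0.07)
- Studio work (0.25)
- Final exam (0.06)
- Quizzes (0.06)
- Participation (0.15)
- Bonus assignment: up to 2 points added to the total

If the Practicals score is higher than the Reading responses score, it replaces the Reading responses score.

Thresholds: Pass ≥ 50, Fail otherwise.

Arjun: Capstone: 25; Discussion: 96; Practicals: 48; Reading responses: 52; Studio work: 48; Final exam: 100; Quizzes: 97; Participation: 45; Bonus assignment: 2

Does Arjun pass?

Pass

Practicals (48) ≤ Reading responses (52), so Reading responses stays at 52.
Weighted total:
  Capstone 25 × 0.16 = 4
  Discussion 96 × 0.16 = 15.36
  Practicals 48 × 0.09 = 4.32
  Reading responses 52 × 0.07 = 3.64
  Studio work 48 × 0.25 = 12
  Final exam 100 × 0.06 = 6
  Quizzes 97 × 0.06 = 5.82
  Participation 45 × 0.15 = 6.75
Sum = 57.89
Bonus assignment: 57.89 + 2 = 59.89
59.89 ≥ 50 → Pass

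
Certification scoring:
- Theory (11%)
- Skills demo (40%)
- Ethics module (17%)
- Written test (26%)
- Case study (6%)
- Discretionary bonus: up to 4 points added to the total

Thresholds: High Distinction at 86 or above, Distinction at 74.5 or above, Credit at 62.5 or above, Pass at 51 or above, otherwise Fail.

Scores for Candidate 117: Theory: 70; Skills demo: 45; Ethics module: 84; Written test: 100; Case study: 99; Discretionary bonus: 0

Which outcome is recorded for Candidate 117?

Weighted total:
  Theory 70 × 0.11 = 7.7
  Skills demo 45 × 0.4 = 18
  Ethics module 84 × 0.17 = 14.28
  Written test 100 × 0.26 = 26
  Case study 99 × 0.06 = 5.94
Sum = 71.92
Discretionary bonus: 71.92 + 0 = 71.92
71.92 is ≥ 62.5 and < 74.5 → Credit

Credit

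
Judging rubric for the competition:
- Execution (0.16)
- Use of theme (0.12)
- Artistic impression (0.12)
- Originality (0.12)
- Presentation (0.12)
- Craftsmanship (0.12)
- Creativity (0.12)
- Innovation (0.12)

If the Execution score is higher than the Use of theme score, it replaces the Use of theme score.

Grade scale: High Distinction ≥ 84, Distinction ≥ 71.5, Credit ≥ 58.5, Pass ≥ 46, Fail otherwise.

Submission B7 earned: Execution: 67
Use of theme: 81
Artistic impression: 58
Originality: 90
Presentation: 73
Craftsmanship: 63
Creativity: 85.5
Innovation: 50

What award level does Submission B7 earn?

Credit

Execution (67) ≤ Use of theme (81), so Use of theme stays at 81.
Weighted total:
  Execution 67 × 0.16 = 10.72
  Use of theme 81 × 0.12 = 9.72
  Artistic impression 58 × 0.12 = 6.96
  Originality 90 × 0.12 = 10.8
  Presentation 73 × 0.12 = 8.76
  Craftsmanship 63 × 0.12 = 7.56
  Creativity 85.5 × 0.12 = 10.26
  Innovation 50 × 0.12 = 6
Sum = 70.78
70.78 is ≥ 58.5 and < 71.5 → Credit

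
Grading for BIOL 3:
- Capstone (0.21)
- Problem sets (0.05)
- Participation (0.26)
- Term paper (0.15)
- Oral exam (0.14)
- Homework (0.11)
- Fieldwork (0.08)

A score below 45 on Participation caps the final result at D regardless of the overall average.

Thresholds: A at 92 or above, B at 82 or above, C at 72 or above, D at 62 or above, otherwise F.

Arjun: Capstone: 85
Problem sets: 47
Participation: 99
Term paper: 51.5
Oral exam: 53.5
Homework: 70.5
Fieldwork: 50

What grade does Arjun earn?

C

Participation score 99 ≥ 45: minimum met.
Weighted total:
  Capstone 85 × 0.21 = 17.85
  Problem sets 47 × 0.05 = 2.35
  Participation 99 × 0.26 = 25.74
  Term paper 51.5 × 0.15 = 7.725
  Oral exam 53.5 × 0.14 = 7.49
  Homework 70.5 × 0.11 = 7.755
  Fieldwork 50 × 0.08 = 4
Sum = 72.91
72.91 is ≥ 72 and < 82 → C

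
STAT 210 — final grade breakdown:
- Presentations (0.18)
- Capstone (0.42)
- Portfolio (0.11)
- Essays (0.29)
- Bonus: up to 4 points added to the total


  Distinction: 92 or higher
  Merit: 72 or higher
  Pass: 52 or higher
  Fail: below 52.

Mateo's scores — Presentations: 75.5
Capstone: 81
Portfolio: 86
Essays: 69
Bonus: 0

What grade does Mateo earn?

Merit

Weighted total:
  Presentations 75.5 × 0.18 = 13.59
  Capstone 81 × 0.42 = 34.02
  Portfolio 86 × 0.11 = 9.46
  Essays 69 × 0.29 = 20.01
Sum = 77.08
Bonus: 77.08 + 0 = 77.08
77.08 is ≥ 72 and < 92 → Merit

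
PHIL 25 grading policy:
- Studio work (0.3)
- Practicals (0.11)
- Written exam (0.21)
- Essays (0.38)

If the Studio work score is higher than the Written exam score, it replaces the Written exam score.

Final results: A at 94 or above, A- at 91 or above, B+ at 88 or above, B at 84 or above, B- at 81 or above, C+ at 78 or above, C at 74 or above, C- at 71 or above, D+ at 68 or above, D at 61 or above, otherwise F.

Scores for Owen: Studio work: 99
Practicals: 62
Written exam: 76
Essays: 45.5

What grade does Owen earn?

Studio work (99) > Written exam (76), so Written exam counts as 99.
Weighted total:
  Studio work 99 × 0.3 = 29.7
  Practicals 62 × 0.11 = 6.82
  Written exam 99 × 0.21 = 20.79
  Essays 45.5 × 0.38 = 17.29
Sum = 74.6
74.6 is ≥ 74 and < 78 → C

C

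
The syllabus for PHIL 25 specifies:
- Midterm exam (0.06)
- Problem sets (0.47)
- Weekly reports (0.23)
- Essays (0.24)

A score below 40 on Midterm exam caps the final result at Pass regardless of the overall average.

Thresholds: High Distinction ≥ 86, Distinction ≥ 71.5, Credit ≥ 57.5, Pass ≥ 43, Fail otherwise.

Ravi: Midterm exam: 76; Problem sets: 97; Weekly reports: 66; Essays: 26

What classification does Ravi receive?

Midterm exam score 76 ≥ 40: minimum met.
Weighted total:
  Midterm exam 76 × 0.06 = 4.56
  Problem sets 97 × 0.47 = 45.59
  Weekly reports 66 × 0.23 = 15.18
  Essays 26 × 0.24 = 6.24
Sum = 71.57
71.57 is ≥ 71.5 and < 86 → Distinction

Distinction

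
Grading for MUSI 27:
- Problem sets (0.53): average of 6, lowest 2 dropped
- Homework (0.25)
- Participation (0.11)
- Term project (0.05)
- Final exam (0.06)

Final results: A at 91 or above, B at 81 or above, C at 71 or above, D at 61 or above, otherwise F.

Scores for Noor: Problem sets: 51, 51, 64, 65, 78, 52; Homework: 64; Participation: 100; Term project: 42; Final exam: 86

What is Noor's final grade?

D

Problem sets: drop 51, 51 → average of remaining 4 = 259/4 = 64.75
Weighted total:
  Problem sets 64.75 × 0.53 = 34.3175
  Homework 64 × 0.25 = 16
  Participation 100 × 0.11 = 11
  Term project 42 × 0.05 = 2.1
  Final exam 86 × 0.06 = 5.16
Sum = 68.5775
68.5775 is ≥ 61 and < 71 → D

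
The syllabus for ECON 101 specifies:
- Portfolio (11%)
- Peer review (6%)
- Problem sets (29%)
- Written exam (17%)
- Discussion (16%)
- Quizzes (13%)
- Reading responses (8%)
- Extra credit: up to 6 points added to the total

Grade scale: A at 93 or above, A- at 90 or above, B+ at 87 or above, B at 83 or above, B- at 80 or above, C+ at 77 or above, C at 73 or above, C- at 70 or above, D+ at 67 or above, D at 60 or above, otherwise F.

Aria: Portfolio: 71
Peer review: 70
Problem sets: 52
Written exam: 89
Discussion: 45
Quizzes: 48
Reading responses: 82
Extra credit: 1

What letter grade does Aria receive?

Weighted total:
  Portfolio 71 × 0.11 = 7.81
  Peer review 70 × 0.06 = 4.2
  Problem sets 52 × 0.29 = 15.08
  Written exam 89 × 0.17 = 15.13
  Discussion 45 × 0.16 = 7.2
  Quizzes 48 × 0.13 = 6.24
  Reading responses 82 × 0.08 = 6.56
Sum = 62.22
Extra credit: 62.22 + 1 = 63.22
63.22 is ≥ 60 and < 67 → D

D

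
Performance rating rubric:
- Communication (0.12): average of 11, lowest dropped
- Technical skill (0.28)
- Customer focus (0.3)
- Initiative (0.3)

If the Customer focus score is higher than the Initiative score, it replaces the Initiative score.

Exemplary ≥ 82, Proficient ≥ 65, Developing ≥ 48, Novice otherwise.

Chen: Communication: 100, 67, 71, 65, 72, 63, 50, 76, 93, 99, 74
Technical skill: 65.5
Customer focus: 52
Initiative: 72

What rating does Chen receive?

Developing

Communication: drop 50 → average of remaining 10 = 780/10 = 78
Customer focus (52) ≤ Initiative (72), so Initiative stays at 72.
Weighted total:
  Communication 78 × 0.12 = 9.36
  Technical skill 65.5 × 0.28 = 18.34
  Customer focus 52 × 0.3 = 15.6
  Initiative 72 × 0.3 = 21.6
Sum = 64.9
64.9 is ≥ 48 and < 65 → Developing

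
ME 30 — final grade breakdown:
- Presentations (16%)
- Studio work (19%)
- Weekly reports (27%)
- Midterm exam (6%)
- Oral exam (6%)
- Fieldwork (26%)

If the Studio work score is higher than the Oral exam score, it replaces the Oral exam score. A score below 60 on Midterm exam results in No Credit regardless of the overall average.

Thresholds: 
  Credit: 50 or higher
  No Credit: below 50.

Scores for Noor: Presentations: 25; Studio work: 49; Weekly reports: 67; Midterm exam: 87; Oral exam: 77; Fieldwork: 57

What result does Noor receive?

Studio work (49) ≤ Oral exam (77), so Oral exam stays at 77.
Midterm exam score 87 ≥ 60: minimum met.
Weighted total:
  Presentations 25 × 0.16 = 4
  Studio work 49 × 0.19 = 9.31
  Weekly reports 67 × 0.27 = 18.09
  Midterm exam 87 × 0.06 = 5.22
  Oral exam 77 × 0.06 = 4.62
  Fieldwork 57 × 0.26 = 14.82
Sum = 56.06
56.06 ≥ 50 → Credit

Credit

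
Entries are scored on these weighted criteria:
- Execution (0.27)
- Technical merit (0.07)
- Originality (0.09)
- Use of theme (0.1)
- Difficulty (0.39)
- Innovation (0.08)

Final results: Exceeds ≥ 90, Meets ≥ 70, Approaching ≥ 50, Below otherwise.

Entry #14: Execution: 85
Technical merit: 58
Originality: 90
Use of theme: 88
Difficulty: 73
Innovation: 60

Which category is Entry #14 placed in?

Meets

Weighted total:
  Execution 85 × 0.27 = 22.95
  Technical merit 58 × 0.07 = 4.06
  Originality 90 × 0.09 = 8.1
  Use of theme 88 × 0.1 = 8.8
  Difficulty 73 × 0.39 = 28.47
  Innovation 60 × 0.08 = 4.8
Sum = 77.18
77.18 is ≥ 70 and < 90 → Meets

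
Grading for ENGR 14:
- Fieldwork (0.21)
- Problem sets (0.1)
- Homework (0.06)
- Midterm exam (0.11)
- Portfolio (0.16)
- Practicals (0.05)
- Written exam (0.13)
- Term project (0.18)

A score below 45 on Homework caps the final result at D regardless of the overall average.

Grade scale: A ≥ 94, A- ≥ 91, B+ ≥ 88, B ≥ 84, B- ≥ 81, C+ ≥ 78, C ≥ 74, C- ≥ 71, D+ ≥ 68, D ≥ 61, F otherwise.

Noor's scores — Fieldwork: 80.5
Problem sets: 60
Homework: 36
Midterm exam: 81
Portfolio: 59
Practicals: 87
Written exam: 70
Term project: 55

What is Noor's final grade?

D

Homework score 36 < 45: minimum not met.
Weighted total:
  Fieldwork 80.5 × 0.21 = 16.905
  Problem sets 60 × 0.1 = 6
  Homework 36 × 0.06 = 2.16
  Midterm exam 81 × 0.11 = 8.91
  Portfolio 59 × 0.16 = 9.44
  Practicals 87 × 0.05 = 4.35
  Written exam 70 × 0.13 = 9.1
  Term project 55 × 0.18 = 9.9
Sum = 66.765
66.765 would be D; cap at D applies → D.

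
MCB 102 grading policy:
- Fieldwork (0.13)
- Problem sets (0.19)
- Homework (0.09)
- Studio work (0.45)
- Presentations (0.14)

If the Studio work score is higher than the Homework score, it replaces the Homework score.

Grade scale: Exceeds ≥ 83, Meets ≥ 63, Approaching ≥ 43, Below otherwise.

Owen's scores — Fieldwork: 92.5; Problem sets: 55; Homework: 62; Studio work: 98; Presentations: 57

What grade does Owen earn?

Exceeds

Studio work (98) > Homework (62), so Homework counts as 98.
Weighted total:
  Fieldwork 92.5 × 0.13 = 12.025
  Problem sets 55 × 0.19 = 10.45
  Homework 98 × 0.09 = 8.82
  Studio work 98 × 0.45 = 44.1
  Presentations 57 × 0.14 = 7.98
Sum = 83.375
83.375 ≥ 83 → Exceeds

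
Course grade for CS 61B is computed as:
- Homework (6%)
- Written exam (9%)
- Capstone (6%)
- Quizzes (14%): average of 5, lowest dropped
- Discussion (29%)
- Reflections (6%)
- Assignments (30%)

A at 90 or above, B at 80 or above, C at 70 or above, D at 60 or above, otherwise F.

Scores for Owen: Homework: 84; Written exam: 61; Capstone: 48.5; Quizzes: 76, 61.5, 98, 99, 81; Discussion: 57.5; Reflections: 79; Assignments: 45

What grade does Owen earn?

D

Quizzes: drop 61.5 → average of remaining 4 = 354/4 = 88.5
Weighted total:
  Homework 84 × 0.06 = 5.04
  Written exam 61 × 0.09 = 5.49
  Capstone 48.5 × 0.06 = 2.91
  Quizzes 88.5 × 0.14 = 12.39
  Discussion 57.5 × 0.29 = 16.675
  Reflections 79 × 0.06 = 4.74
  Assignments 45 × 0.3 = 13.5
Sum = 60.745
60.745 is ≥ 60 and < 70 → D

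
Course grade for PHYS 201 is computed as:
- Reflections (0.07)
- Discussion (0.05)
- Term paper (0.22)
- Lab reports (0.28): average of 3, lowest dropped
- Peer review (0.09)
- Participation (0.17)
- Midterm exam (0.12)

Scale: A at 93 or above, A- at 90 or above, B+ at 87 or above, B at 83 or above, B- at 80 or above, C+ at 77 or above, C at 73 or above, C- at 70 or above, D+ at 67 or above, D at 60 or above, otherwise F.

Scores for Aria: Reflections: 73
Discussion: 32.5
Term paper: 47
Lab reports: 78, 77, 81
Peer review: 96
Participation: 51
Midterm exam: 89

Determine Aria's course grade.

Lab reports: drop 77 → average of remaining 2 = 159/2 = 79.5
Weighted total:
  Reflections 73 × 0.07 = 5.11
  Discussion 32.5 × 0.05 = 1.625
  Term paper 47 × 0.22 = 10.34
  Lab reports 79.5 × 0.28 = 22.26
  Peer review 96 × 0.09 = 8.64
  Participation 51 × 0.17 = 8.67
  Midterm exam 89 × 0.12 = 10.68
Sum = 67.325
67.325 is ≥ 67 and < 70 → D+

D+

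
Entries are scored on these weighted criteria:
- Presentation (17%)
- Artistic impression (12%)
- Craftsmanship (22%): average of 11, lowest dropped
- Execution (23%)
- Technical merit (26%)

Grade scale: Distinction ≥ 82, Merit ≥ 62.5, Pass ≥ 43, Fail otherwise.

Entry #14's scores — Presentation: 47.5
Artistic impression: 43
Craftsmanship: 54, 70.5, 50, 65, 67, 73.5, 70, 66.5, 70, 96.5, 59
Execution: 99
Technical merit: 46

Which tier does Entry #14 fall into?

Merit

Craftsmanship: drop 50 → average of remaining 10 = 692/10 = 69.2
Weighted total:
  Presentation 47.5 × 0.17 = 8.075
  Artistic impression 43 × 0.12 = 5.16
  Craftsmanship 69.2 × 0.22 = 15.224
  Execution 99 × 0.23 = 22.77
  Technical merit 46 × 0.26 = 11.96
Sum = 63.189
63.189 is ≥ 62.5 and < 82 → Merit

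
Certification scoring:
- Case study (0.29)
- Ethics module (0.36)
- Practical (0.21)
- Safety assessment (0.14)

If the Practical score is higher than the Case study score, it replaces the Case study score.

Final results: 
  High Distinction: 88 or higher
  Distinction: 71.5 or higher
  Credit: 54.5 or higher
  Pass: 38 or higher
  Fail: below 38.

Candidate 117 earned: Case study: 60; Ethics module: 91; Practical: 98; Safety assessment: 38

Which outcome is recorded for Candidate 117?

Distinction

Practical (98) > Case study (60), so Case study counts as 98.
Weighted total:
  Case study 98 × 0.29 = 28.42
  Ethics module 91 × 0.36 = 32.76
  Practical 98 × 0.21 = 20.58
  Safety assessment 38 × 0.14 = 5.32
Sum = 87.08
87.08 is ≥ 71.5 and < 88 → Distinction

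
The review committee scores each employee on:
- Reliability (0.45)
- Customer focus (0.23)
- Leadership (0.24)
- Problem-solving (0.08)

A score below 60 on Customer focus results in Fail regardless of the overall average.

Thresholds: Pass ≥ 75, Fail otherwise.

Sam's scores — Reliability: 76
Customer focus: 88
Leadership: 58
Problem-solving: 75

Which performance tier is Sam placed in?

Fail

Customer focus score 88 ≥ 60: minimum met.
Weighted total:
  Reliability 76 × 0.45 = 34.2
  Customer focus 88 × 0.23 = 20.24
  Leadership 58 × 0.24 = 13.92
  Problem-solving 75 × 0.08 = 6
Sum = 74.36
74.36 < 75 → Fail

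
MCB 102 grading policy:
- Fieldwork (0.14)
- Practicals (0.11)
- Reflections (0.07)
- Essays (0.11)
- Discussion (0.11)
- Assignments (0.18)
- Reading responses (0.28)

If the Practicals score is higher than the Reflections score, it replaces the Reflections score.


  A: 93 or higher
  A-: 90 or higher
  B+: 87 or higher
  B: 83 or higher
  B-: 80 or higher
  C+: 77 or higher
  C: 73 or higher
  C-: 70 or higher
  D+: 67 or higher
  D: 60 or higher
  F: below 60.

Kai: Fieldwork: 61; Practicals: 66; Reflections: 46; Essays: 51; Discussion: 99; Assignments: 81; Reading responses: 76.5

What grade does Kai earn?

Practicals (66) > Reflections (46), so Reflections counts as 66.
Weighted total:
  Fieldwork 61 × 0.14 = 8.54
  Practicals 66 × 0.11 = 7.26
  Reflections 66 × 0.07 = 4.62
  Essays 51 × 0.11 = 5.61
  Discussion 99 × 0.11 = 10.89
  Assignments 81 × 0.18 = 14.58
  Reading responses 76.5 × 0.28 = 21.42
Sum = 72.92
72.92 is ≥ 70 and < 73 → C-

C-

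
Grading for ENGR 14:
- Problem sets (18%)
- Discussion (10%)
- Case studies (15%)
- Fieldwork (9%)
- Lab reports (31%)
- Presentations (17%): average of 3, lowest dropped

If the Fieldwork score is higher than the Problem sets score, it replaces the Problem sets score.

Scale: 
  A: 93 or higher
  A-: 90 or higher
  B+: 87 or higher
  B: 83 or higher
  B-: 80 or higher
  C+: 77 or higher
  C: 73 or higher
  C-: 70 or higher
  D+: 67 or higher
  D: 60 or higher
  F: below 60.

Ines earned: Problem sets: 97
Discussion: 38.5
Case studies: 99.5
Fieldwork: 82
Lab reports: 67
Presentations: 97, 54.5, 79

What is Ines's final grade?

Presentations: drop 54.5 → average of remaining 2 = 176/2 = 88
Fieldwork (82) ≤ Problem sets (97), so Problem sets stays at 97.
Weighted total:
  Problem sets 97 × 0.18 = 17.46
  Discussion 38.5 × 0.1 = 3.85
  Case studies 99.5 × 0.15 = 14.925
  Fieldwork 82 × 0.09 = 7.38
  Lab reports 67 × 0.31 = 20.77
  Presentations 88 × 0.17 = 14.96
Sum = 79.345
79.345 is ≥ 77 and < 80 → C+

C+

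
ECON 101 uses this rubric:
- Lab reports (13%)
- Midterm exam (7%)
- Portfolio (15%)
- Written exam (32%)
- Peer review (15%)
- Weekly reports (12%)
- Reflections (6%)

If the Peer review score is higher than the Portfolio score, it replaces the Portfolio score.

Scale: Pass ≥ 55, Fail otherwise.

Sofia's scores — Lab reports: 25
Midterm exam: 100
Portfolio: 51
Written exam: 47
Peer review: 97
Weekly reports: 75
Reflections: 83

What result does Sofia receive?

Pass

Peer review (97) > Portfolio (51), so Portfolio counts as 97.
Weighted total:
  Lab reports 25 × 0.13 = 3.25
  Midterm exam 100 × 0.07 = 7
  Portfolio 97 × 0.15 = 14.55
  Written exam 47 × 0.32 = 15.04
  Peer review 97 × 0.15 = 14.55
  Weekly reports 75 × 0.12 = 9
  Reflections 83 × 0.06 = 4.98
Sum = 68.37
68.37 ≥ 55 → Pass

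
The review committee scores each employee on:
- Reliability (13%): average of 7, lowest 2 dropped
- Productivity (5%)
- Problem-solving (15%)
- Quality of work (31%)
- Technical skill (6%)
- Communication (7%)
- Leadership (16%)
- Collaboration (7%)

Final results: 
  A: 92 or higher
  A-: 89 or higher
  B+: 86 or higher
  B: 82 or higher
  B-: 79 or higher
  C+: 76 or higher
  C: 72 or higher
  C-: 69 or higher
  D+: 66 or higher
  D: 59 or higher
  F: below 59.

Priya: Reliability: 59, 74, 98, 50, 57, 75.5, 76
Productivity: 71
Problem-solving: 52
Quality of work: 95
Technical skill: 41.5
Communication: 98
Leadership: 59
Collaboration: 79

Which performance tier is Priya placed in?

C

Reliability: drop 50, 57 → average of remaining 5 = 382.5/5 = 76.5
Weighted total:
  Reliability 76.5 × 0.13 = 9.945
  Productivity 71 × 0.05 = 3.55
  Problem-solving 52 × 0.15 = 7.8
  Quality of work 95 × 0.31 = 29.45
  Technical skill 41.5 × 0.06 = 2.49
  Communication 98 × 0.07 = 6.86
  Leadership 59 × 0.16 = 9.44
  Collaboration 79 × 0.07 = 5.53
Sum = 75.065
75.065 is ≥ 72 and < 76 → C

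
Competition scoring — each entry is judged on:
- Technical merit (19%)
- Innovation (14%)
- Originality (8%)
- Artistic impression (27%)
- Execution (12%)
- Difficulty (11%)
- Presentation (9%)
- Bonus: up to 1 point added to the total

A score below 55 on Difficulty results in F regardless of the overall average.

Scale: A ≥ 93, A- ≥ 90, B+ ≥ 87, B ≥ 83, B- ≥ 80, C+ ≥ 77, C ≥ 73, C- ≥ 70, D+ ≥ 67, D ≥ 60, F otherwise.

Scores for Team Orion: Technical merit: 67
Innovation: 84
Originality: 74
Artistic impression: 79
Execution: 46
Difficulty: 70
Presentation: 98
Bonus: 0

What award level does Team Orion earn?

C

Difficulty score 70 ≥ 55: minimum met.
Weighted total:
  Technical merit 67 × 0.19 = 12.73
  Innovation 84 × 0.14 = 11.76
  Originality 74 × 0.08 = 5.92
  Artistic impression 79 × 0.27 = 21.33
  Execution 46 × 0.12 = 5.52
  Difficulty 70 × 0.11 = 7.7
  Presentation 98 × 0.09 = 8.82
Sum = 73.78
Bonus: 73.78 + 0 = 73.78
73.78 is ≥ 73 and < 77 → C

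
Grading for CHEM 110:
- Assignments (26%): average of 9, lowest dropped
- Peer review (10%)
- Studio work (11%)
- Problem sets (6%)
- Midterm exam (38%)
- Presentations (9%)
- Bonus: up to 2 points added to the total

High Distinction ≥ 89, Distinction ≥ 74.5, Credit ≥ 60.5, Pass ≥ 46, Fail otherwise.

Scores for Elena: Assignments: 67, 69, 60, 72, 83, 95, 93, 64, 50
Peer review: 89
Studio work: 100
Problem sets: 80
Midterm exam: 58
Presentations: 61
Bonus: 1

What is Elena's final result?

Assignments: drop 50 → average of remaining 8 = 603/8 = 75.375
Weighted total:
  Assignments 75.375 × 0.26 = 19.5975
  Peer review 89 × 0.1 = 8.9
  Studio work 100 × 0.11 = 11
  Problem sets 80 × 0.06 = 4.8
  Midterm exam 58 × 0.38 = 22.04
  Presentations 61 × 0.09 = 5.49
Sum = 71.8275
Bonus: 71.8275 + 1 = 72.8275
72.8275 is ≥ 60.5 and < 74.5 → Credit

Credit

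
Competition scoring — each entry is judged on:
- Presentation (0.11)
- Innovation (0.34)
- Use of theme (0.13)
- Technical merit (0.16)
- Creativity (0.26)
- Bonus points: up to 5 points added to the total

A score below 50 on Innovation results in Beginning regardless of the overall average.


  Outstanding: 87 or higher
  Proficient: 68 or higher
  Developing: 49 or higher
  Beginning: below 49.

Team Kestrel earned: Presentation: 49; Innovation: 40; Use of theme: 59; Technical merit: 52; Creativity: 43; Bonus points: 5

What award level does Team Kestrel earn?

Beginning

Innovation score 40 < 50: minimum not met.
Weighted total:
  Presentation 49 × 0.11 = 5.39
  Innovation 40 × 0.34 = 13.6
  Use of theme 59 × 0.13 = 7.67
  Technical merit 52 × 0.16 = 8.32
  Creativity 43 × 0.26 = 11.18
Sum = 46.16
Bonus points: 46.16 + 5 = 51.16
Because the Innovation minimum was not met, the result is Beginning.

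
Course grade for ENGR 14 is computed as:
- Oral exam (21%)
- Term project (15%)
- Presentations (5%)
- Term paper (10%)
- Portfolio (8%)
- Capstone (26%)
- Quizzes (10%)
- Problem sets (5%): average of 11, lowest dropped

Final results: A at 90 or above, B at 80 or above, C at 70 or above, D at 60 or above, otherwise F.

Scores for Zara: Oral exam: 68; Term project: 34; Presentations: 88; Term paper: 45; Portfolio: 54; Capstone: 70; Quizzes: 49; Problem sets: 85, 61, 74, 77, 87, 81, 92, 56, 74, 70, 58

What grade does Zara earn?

Problem sets: drop 56 → average of remaining 10 = 759/10 = 75.9
Weighted total:
  Oral exam 68 × 0.21 = 14.28
  Term project 34 × 0.15 = 5.1
  Presentations 88 × 0.05 = 4.4
  Term paper 45 × 0.1 = 4.5
  Portfolio 54 × 0.08 = 4.32
  Capstone 70 × 0.26 = 18.2
  Quizzes 49 × 0.1 = 4.9
  Problem sets 75.9 × 0.05 = 3.795
Sum = 59.495
59.495 < 60 → F

F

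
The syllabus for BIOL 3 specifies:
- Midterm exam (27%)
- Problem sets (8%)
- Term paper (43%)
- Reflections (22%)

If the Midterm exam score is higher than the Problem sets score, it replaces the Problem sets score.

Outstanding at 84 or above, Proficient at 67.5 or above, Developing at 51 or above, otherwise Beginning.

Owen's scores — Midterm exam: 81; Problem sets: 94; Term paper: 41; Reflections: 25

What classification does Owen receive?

Midterm exam (81) ≤ Problem sets (94), so Problem sets stays at 94.
Weighted total:
  Midterm exam 81 × 0.27 = 21.87
  Problem sets 94 × 0.08 = 7.52
  Term paper 41 × 0.43 = 17.63
  Reflections 25 × 0.22 = 5.5
Sum = 52.52
52.52 is ≥ 51 and < 67.5 → Developing

Developing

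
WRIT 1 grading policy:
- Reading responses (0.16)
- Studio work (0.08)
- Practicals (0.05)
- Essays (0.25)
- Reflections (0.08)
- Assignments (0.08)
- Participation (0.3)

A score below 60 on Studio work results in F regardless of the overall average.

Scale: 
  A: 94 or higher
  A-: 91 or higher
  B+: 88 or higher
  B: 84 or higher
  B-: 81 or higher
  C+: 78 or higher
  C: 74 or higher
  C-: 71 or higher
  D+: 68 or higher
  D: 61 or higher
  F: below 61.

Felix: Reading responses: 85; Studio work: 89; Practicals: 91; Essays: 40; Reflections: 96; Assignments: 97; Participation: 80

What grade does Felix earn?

C

Studio work score 89 ≥ 60: minimum met.
Weighted total:
  Reading responses 85 × 0.16 = 13.6
  Studio work 89 × 0.08 = 7.12
  Practicals 91 × 0.05 = 4.55
  Essays 40 × 0.25 = 10
  Reflections 96 × 0.08 = 7.68
  Assignments 97 × 0.08 = 7.76
  Participation 80 × 0.3 = 24
Sum = 74.71
74.71 is ≥ 74 and < 78 → C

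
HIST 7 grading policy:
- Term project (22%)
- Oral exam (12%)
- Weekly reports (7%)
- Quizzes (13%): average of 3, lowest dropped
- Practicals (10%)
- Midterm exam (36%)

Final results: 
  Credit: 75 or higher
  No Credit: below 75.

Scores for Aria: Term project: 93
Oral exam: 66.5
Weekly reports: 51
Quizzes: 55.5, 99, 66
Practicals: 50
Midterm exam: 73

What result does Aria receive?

Quizzes: drop 55.5 → average of remaining 2 = 165/2 = 82.5
Weighted total:
  Term project 93 × 0.22 = 20.46
  Oral exam 66.5 × 0.12 = 7.98
  Weekly reports 51 × 0.07 = 3.57
  Quizzes 82.5 × 0.13 = 10.725
  Practicals 50 × 0.1 = 5
  Midterm exam 73 × 0.36 = 26.28
Sum = 74.015
74.015 < 75 → No Credit

No Credit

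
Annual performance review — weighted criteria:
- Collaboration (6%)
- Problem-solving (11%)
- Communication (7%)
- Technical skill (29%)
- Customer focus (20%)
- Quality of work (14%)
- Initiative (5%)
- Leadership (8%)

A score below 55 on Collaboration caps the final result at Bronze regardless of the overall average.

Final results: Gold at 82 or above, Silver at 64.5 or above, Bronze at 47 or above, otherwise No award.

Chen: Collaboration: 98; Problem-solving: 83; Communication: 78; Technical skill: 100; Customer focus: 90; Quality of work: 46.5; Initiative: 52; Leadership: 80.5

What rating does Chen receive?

Gold

Collaboration score 98 ≥ 55: minimum met.
Weighted total:
  Collaboration 98 × 0.06 = 5.88
  Problem-solving 83 × 0.11 = 9.13
  Communication 78 × 0.07 = 5.46
  Technical skill 100 × 0.29 = 29
  Customer focus 90 × 0.2 = 18
  Quality of work 46.5 × 0.14 = 6.51
  Initiative 52 × 0.05 = 2.6
  Leadership 80.5 × 0.08 = 6.44
Sum = 83.02
83.02 ≥ 82 → Gold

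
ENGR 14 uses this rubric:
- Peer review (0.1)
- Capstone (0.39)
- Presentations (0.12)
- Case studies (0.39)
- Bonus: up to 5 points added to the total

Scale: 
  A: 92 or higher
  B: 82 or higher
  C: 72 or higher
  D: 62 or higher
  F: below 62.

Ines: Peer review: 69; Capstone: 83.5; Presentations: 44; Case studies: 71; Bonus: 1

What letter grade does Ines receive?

C

Weighted total:
  Peer review 69 × 0.1 = 6.9
  Capstone 83.5 × 0.39 = 32.565
  Presentations 44 × 0.12 = 5.28
  Case studies 71 × 0.39 = 27.69
Sum = 72.435
Bonus: 72.435 + 1 = 73.435
73.435 is ≥ 72 and < 82 → C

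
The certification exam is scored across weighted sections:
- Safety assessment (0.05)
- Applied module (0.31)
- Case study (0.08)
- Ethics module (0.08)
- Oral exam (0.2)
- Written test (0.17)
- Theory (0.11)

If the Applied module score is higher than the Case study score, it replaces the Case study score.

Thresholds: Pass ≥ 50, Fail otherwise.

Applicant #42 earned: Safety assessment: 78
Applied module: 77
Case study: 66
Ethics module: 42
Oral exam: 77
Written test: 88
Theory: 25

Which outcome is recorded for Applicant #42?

Pass

Applied module (77) > Case study (66), so Case study counts as 77.
Weighted total:
  Safety assessment 78 × 0.05 = 3.9
  Applied module 77 × 0.31 = 23.87
  Case study 77 × 0.08 = 6.16
  Ethics module 42 × 0.08 = 3.36
  Oral exam 77 × 0.2 = 15.4
  Written test 88 × 0.17 = 14.96
  Theory 25 × 0.11 = 2.75
Sum = 70.4
70.4 ≥ 50 → Pass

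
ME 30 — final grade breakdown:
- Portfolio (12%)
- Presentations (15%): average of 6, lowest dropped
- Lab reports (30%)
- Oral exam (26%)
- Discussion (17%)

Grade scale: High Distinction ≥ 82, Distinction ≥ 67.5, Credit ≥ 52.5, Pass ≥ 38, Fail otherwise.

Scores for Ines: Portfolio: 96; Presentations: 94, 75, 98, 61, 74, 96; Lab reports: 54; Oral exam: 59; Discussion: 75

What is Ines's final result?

Distinction

Presentations: drop 61 → average of remaining 5 = 437/5 = 87.4
Weighted total:
  Portfolio 96 × 0.12 = 11.52
  Presentations 87.4 × 0.15 = 13.11
  Lab reports 54 × 0.3 = 16.2
  Oral exam 59 × 0.26 = 15.34
  Discussion 75 × 0.17 = 12.75
Sum = 68.92
68.92 is ≥ 67.5 and < 82 → Distinction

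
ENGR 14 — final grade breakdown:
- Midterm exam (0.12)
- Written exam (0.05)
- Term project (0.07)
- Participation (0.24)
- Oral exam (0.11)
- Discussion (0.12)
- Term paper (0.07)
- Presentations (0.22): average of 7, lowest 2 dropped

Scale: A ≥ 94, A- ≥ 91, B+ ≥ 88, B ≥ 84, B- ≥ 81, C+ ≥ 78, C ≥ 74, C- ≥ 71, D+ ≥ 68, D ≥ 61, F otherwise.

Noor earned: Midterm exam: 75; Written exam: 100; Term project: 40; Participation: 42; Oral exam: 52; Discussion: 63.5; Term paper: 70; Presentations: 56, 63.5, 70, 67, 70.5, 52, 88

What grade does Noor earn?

Presentations: drop 52, 56 → average of remaining 5 = 359/5 = 71.8
Weighted total:
  Midterm exam 75 × 0.12 = 9
  Written exam 100 × 0.05 = 5
  Term project 40 × 0.07 = 2.8
  Participation 42 × 0.24 = 10.08
  Oral exam 52 × 0.11 = 5.72
  Discussion 63.5 × 0.12 = 7.62
  Term paper 70 × 0.07 = 4.9
  Presentations 71.8 × 0.22 = 15.796
Sum = 60.916
60.916 < 61 → F

F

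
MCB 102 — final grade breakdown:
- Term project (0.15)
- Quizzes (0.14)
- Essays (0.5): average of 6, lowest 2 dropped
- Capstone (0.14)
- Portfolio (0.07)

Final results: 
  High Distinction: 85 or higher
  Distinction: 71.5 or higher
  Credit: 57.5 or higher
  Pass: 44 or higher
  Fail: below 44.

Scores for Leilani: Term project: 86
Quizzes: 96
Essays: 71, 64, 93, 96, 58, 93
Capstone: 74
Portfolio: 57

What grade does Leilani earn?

Essays: drop 58, 64 → average of remaining 4 = 353/4 = 88.25
Weighted total:
  Term project 86 × 0.15 = 12.9
  Quizzes 96 × 0.14 = 13.44
  Essays 88.25 × 0.5 = 44.125
  Capstone 74 × 0.14 = 10.36
  Portfolio 57 × 0.07 = 3.99
Sum = 84.815
84.815 is ≥ 71.5 and < 85 → Distinction

Distinction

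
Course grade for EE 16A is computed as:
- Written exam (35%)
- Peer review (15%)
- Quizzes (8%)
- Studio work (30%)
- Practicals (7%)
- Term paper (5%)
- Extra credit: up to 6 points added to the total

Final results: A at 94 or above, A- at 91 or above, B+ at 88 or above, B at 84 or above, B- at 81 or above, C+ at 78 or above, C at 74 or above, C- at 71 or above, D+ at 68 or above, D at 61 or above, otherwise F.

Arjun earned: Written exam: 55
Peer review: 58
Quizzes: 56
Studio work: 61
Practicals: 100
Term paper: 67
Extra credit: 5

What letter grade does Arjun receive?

D

Weighted total:
  Written exam 55 × 0.35 = 19.25
  Peer review 58 × 0.15 = 8.7
  Quizzes 56 × 0.08 = 4.48
  Studio work 61 × 0.3 = 18.3
  Practicals 100 × 0.07 = 7
  Term paper 67 × 0.05 = 3.35
Sum = 61.08
Extra credit: 61.08 + 5 = 66.08
66.08 is ≥ 61 and < 68 → D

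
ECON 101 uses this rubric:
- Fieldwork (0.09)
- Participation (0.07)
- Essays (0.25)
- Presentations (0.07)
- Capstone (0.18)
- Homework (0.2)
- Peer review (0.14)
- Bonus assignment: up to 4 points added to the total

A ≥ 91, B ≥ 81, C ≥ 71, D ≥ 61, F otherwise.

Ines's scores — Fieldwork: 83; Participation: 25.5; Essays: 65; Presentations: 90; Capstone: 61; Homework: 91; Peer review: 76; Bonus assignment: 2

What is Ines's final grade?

C

Weighted total:
  Fieldwork 83 × 0.09 = 7.47
  Participation 25.5 × 0.07 = 1.785
  Essays 65 × 0.25 = 16.25
  Presentations 90 × 0.07 = 6.3
  Capstone 61 × 0.18 = 10.98
  Homework 91 × 0.2 = 18.2
  Peer review 76 × 0.14 = 10.64
Sum = 71.625
Bonus assignment: 71.625 + 2 = 73.625
73.625 is ≥ 71 and < 81 → C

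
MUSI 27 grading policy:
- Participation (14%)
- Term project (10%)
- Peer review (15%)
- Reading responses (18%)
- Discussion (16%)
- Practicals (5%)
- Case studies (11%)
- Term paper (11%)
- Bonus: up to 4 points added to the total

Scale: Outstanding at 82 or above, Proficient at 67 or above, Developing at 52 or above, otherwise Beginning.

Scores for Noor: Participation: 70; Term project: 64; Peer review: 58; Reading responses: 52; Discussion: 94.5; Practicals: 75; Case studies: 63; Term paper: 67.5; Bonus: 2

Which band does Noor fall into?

Proficient

Weighted total:
  Participation 70 × 0.14 = 9.8
  Term project 64 × 0.1 = 6.4
  Peer review 58 × 0.15 = 8.7
  Reading responses 52 × 0.18 = 9.36
  Discussion 94.5 × 0.16 = 15.12
  Practicals 75 × 0.05 = 3.75
  Case studies 63 × 0.11 = 6.93
  Term paper 67.5 × 0.11 = 7.425
Sum = 67.485
Bonus: 67.485 + 2 = 69.485
69.485 is ≥ 67 and < 82 → Proficient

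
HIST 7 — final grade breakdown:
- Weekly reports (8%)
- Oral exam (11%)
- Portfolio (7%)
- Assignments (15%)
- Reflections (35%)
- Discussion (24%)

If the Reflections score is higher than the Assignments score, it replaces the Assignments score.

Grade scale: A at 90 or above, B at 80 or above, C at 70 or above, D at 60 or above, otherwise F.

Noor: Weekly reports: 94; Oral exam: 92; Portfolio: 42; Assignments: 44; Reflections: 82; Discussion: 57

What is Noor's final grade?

C

Reflections (82) > Assignments (44), so Assignments counts as 82.
Weighted total:
  Weekly reports 94 × 0.08 = 7.52
  Oral exam 92 × 0.11 = 10.12
  Portfolio 42 × 0.07 = 2.94
  Assignments 82 × 0.15 = 12.3
  Reflections 82 × 0.35 = 28.7
  Discussion 57 × 0.24 = 13.68
Sum = 75.26
75.26 is ≥ 70 and < 80 → C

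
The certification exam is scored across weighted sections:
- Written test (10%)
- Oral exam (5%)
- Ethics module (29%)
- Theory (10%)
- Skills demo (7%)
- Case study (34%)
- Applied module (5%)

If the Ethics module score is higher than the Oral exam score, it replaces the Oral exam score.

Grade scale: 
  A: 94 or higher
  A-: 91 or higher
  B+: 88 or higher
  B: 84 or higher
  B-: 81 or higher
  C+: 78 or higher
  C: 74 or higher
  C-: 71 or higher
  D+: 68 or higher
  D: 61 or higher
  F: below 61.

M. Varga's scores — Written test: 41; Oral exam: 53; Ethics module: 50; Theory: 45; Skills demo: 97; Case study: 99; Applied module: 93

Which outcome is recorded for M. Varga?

D+

Ethics module (50) ≤ Oral exam (53), so Oral exam stays at 53.
Weighted total:
  Written test 41 × 0.1 = 4.1
  Oral exam 53 × 0.05 = 2.65
  Ethics module 50 × 0.29 = 14.5
  Theory 45 × 0.1 = 4.5
  Skills demo 97 × 0.07 = 6.79
  Case study 99 × 0.34 = 33.66
  Applied module 93 × 0.05 = 4.65
Sum = 70.85
70.85 is ≥ 68 and < 71 → D+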